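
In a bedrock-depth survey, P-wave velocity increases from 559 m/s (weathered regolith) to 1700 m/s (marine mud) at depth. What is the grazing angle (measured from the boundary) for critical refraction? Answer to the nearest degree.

Critical incidence: sin θ_c = V₁/V₂ = 559/1700 = 0.3288.
θ_c = arcsin 0.3288 = 19.20°.
Measured from the interface: 90° − 19.20° = 70.80°.

71°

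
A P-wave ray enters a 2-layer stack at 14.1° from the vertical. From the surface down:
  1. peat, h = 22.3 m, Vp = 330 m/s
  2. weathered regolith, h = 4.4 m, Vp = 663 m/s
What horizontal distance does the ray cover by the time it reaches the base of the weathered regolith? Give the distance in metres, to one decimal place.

Ray parameter p = sin 14.1° / 330 m/s = 7.3823e-04 s/m.
Layer 1: θ = 14.10°; offset = 22.3·tan 14.10° = 5.601 m.
Layer 2: sin θ = p·663 = 0.4894 → θ = 29.30°; offset = 4.4·tan 29.30° = 2.470 m.
Total horizontal offset = 8.071 m.

8.1 m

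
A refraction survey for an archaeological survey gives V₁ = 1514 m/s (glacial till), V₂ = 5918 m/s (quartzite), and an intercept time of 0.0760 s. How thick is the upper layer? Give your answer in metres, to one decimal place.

θ_c = arcsin(1514/5918) = 14.82°; cos θ_c = 0.9667.
tᵢ = 2h cos θ_c/V₁ ⇒ h = tᵢ·V₁/(2 cos θ_c) = 0.076·1514/(2·0.9667) = 59.51 m.

59.5 m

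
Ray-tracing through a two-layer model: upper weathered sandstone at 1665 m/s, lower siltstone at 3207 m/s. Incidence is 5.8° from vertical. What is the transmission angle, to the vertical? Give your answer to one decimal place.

11.2°

sin θ₁/V₁ = sin θ₂/V₂ ⇒ sin θ₂ = 3207·sin 5.8°/1665 = 3207·0.1011/1665 = 0.1946.
θ₂ = arcsin 0.1946 = 11.22° from the normal.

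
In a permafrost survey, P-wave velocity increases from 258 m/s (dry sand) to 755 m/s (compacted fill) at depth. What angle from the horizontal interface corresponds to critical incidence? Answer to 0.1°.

At critical incidence the refracted ray runs along the interface (θ₂ = 90°), so sin θ_c = V₁/V₂.
θ_c = arcsin(258/755) = arcsin 0.3417 = 19.98°.
Measured from the interface: 90° − 19.98° = 70.02°.

70.0°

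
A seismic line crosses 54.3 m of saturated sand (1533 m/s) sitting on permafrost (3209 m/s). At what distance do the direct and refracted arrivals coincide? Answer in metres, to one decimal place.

θ_c = arcsin(1533/3209) = 28.54°, so cos θ_c = 0.8785 and tᵢ = 2h cos θ_c/V₁ = 0.0622 s.
At crossover x/V₁ = x/V₂ + tᵢ ⇒ x = tᵢ/(1/V₁ − 1/V₂) = 0.06224/(6.5232e-04 − 3.1162e-04) = 182.67 m.

182.7 m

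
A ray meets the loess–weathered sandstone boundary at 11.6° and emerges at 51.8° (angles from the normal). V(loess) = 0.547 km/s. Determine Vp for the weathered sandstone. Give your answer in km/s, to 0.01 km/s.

2.14 km/s

sin 11.6° = 0.2011; sin 51.8° = 0.7859.
V₂ = V₁·(sin θ₂/sin θ₁) = 0.547·(0.7859/0.2011) = 2.14 km/s.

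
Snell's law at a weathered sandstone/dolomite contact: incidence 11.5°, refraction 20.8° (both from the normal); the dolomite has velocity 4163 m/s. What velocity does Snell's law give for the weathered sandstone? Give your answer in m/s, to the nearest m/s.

Snell's law: sin 11.5°/V₁ = sin 20.8°/V₂.
V₁ = V₂·sin 11.5°/sin 20.8° = 4163 × 0.5614 = 2337.24 m/s.

2337 m/s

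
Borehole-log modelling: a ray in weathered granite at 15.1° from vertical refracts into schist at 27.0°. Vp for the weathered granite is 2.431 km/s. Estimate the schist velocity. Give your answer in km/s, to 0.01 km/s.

4.24 km/s

sin 15.1° = 0.2605; sin 27.0° = 0.4540.
V₂ = V₁·(sin θ₂/sin θ₁) = 2.431·(0.4540/0.2605) = 4.24 km/s.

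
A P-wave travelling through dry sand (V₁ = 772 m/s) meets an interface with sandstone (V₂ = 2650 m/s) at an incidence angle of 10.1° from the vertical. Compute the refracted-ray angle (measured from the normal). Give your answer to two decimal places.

sin θ₁/V₁ = sin θ₂/V₂ ⇒ sin θ₂ = 2650·sin 10.1°/772 = 2650·0.1754/772 = 0.6020.
θ₂ = sin⁻¹(0.6020) = 37.01° (from vertical).

37.01°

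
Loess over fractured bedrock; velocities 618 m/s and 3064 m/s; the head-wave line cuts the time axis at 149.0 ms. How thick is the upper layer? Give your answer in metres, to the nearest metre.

θ_c = arcsin(618/3064) = 11.64°; cos θ_c = 0.9794.
tᵢ = 2h cos θ_c/V₁ ⇒ h = tᵢ·V₁/(2 cos θ_c) = 0.149·618/(2·0.9794) = 47.01 m.

47 m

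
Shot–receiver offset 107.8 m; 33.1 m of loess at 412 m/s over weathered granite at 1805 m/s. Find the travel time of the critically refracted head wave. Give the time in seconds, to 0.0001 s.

θ_c = arcsin(V₁/V₂) = arcsin(412/1805) = 13.19°, cos θ_c = 0.9736.
Intercept time tᵢ = 2h cos θ_c / V₁ = 2·33.1·0.9736/412 = 0.15644 s.
t = x/V₂ + tᵢ = 107.8/1805 + 0.15644 = 0.21616 s.

0.2162 s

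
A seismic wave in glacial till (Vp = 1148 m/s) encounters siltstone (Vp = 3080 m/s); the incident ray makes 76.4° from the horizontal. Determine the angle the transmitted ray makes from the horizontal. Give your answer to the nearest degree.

51°

Convert to the normal: θ₁ = 90° − 76.4° = 13.6°.
Snell's law: sin θ₂ = (V₂/V₁)·sin θ₁ = (3080/1148)·sin 13.6° = 0.6309.
θ₂ = sin⁻¹(0.6309) = 39.11° (from vertical).
From the interface: 90° − 39.11° = 50.89°.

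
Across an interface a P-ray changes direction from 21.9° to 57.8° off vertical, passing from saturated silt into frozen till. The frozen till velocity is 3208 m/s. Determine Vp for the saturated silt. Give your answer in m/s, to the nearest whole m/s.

1414 m/s

Snell's law: sin 21.9°/V₁ = sin 57.8°/V₂.
V₁ = V₂·sin 21.9°/sin 57.8° = 3208 × 0.4408 = 1414.03 m/s.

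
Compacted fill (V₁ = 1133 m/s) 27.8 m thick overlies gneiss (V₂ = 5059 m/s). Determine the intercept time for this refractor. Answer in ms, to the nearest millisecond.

θ_c = arcsin(V₁/V₂) = arcsin(1133/5059) = 12.94°; cos θ_c = 0.9746.
tᵢ = 2h·cos θ_c / V₁ = 2·27.8·0.9746 / 1133 = 0.04783 s.

48 ms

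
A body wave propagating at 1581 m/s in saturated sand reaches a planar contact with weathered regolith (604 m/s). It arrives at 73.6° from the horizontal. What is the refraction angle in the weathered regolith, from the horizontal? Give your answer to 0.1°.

Convert to the normal: θ₁ = 90° − 73.6° = 16.4°.
Snell's law: sin θ₂ = (V₂/V₁)·sin θ₁ = (604/1581)·sin 16.4° = 0.1079.
θ₂ = sin⁻¹(0.1079) = 6.19° (from vertical).
From the interface: 90° − 6.19° = 83.81°.

83.8°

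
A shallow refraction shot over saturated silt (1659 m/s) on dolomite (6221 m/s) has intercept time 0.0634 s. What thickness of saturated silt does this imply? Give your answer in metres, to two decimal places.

54.57 m

θ_c = arcsin(1659/6221) = 15.47°; cos θ_c = 0.9638.
tᵢ = 2h cos θ_c/V₁ ⇒ h = tᵢ·V₁/(2 cos θ_c) = 0.0634·1659/(2·0.9638) = 54.57 m.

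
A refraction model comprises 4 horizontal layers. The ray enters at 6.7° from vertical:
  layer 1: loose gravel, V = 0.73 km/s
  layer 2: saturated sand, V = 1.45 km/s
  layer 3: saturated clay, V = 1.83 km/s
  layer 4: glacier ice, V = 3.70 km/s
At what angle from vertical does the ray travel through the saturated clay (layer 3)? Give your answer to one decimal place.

17.0°

Ray parameter p = sin 6.7° / 0.73 = 1.5982e-01 s/km.
sin θ_3 = p·V_3 = 1.5982e-01 × 1.83 = 0.2925.
θ_3 = arcsin 0.2925 = 17.01°.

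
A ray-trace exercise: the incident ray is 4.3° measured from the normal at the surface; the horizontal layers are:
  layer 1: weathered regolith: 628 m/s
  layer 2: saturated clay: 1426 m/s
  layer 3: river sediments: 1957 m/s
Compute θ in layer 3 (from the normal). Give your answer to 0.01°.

Snell's law across each interface conserves sin θ / V, so sin θ_3 = V_3·sin θ₁/V₁.
sin θ_3 = 1957 × sin 4.3° / 628 = 0.2337.
θ_3 = 13.51° from the vertical.

13.51°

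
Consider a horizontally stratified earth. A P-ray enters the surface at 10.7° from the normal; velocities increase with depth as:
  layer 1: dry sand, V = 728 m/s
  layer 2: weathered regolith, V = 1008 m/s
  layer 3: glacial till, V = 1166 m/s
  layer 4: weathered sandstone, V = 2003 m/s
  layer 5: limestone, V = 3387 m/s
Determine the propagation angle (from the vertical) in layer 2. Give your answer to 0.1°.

Ray parameter p = sin 10.7° / 728 = 2.5504e-04 s/m.
sin θ_2 = p·V_2 = 2.5504e-04 × 1008 = 0.2571.
θ_2 = 14.90° from the vertical.

14.9°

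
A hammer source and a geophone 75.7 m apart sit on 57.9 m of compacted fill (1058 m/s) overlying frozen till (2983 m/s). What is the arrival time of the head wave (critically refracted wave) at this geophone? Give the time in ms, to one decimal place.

127.7 ms

t = x/V₂ + 2h·√(V₂²−V₁²)/(V₁V₂).
√(V₂²−V₁²) = √(2983²−1058²) = 2789.1 m/s; delay term = 2·57.9·2789.1/(1058·2983) = 0.10234 s.
t = 75.7/2983 + 0.10234 = 0.12771 s.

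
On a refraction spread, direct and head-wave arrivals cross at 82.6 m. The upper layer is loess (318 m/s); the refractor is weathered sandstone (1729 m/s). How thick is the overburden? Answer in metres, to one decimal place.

34.3 m

h = (x_cross/2)·√((V₂−V₁)/(V₂+V₁)).
(V₂−V₁)/(V₂+V₁) = (1729−318)/(1729+318) = 0.6893; √ = 0.8302.
h = (82.6/2)·0.8302 = 34.29 m.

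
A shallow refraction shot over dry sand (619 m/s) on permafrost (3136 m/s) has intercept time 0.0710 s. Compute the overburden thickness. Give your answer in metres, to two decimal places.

22.42 m

θ_c = arcsin(619/3136) = 11.38°; cos θ_c = 0.9803.
tᵢ = 2h cos θ_c/V₁ ⇒ h = tᵢ·V₁/(2 cos θ_c) = 0.071·619/(2·0.9803) = 22.42 m.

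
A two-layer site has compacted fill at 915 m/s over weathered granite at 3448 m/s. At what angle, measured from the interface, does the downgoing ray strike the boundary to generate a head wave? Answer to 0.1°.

74.6°

At critical incidence the refracted ray runs along the interface (θ₂ = 90°), so sin θ_c = V₁/V₂.
θ_c = arcsin(915/3448) = arcsin 0.2654 = 15.39°.
Measured from the interface: 90° − 15.39° = 74.61°.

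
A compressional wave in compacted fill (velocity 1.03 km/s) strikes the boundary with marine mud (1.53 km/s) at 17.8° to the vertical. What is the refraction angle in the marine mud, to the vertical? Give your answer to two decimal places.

Snell's law: sin θ₂ = (V₂/V₁)·sin θ₁ = (1.53/1.03)·sin 17.8° = 0.4541.
θ₂ = sin⁻¹(0.4541) = 27.01° (from vertical).

27.01°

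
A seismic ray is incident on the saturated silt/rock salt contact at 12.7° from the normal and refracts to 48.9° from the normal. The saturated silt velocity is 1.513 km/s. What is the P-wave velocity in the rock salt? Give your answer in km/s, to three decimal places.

5.186 km/s

Snell's law: sin 12.7°/V₁ = sin 48.9°/V₂.
V₂ = V₁·sin 48.9°/sin 12.7° = 1.513 × 3.4277 = 5.186 km/s.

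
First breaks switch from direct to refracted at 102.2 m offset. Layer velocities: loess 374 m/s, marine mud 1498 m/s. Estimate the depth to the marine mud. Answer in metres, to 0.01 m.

39.60 m

h = (x_cross/2)·√((V₂−V₁)/(V₂+V₁)).
(V₂−V₁)/(V₂+V₁) = (1498−374)/(1498+374) = 0.6004; √ = 0.7749.
h = (102.2/2)·0.7749 = 39.60 m.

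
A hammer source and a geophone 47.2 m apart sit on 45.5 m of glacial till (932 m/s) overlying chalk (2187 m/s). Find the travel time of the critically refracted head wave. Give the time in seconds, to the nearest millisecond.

θ_c = arcsin(V₁/V₂) = arcsin(932/2187) = 25.22°, cos θ_c = 0.9047.
Intercept time tᵢ = 2h cos θ_c / V₁ = 2·45.5·0.9047/932 = 0.08833 s.
t = x/V₂ + tᵢ = 47.2/2187 + 0.08833 = 0.10991 s.

0.110 s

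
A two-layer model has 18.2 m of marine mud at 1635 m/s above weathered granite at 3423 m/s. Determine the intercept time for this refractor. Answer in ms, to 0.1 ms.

19.6 ms

tᵢ = 2h·√(V₂²−V₁²)/(V₁V₂).
√(V₂²−V₁²) = √(3423²−1635²) = 3007.3 m/s.
tᵢ = 2·18.2·3007.3/(1635·3423) = 0.01956 s.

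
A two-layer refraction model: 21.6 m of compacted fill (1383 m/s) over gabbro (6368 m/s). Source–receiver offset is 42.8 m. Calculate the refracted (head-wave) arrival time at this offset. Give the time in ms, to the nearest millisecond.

37 ms

t = x/V₂ + 2h·√(V₂²−V₁²)/(V₁V₂).
√(V₂²−V₁²) = √(6368²−1383²) = 6216.0 m/s; delay term = 2·21.6·6216.0/(1383·6368) = 0.03049 s.
t = 42.8/6368 + 0.03049 = 0.03721 s.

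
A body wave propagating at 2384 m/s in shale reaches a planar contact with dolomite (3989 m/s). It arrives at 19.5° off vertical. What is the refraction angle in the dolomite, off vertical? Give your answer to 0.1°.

Snell's law: sin θ₂ = (V₂/V₁)·sin θ₁ = (3989/2384)·sin 19.5° = 0.5585.
θ₂ = sin⁻¹(0.5585) = 33.95° (from vertical).

34.0°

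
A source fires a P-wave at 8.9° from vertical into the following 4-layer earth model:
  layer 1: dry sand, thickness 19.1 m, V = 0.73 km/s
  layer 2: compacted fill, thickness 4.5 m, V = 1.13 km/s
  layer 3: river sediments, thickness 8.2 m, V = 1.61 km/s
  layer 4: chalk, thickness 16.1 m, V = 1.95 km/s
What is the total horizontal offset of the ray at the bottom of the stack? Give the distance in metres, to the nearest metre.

Apply Snell's law at each interface; in layer i the horizontal offset is hᵢ·tan θᵢ.
Layer 1: θ = 8.90°; offset = 19.1·tan 8.90° = 2.991 m.
Layer 2: sin θ = 1.13·sin 8.9°/0.73 = 0.2395, θ = 13.86°; offset = 4.5·tan 13.86° = 1.110 m.
Layer 3: sin θ = 1.61·sin 8.9°/0.73 = 0.3412, θ = 19.95°; offset = 8.2·tan 19.95° = 2.977 m.
Layer 4: sin θ = 1.95·sin 8.9°/0.73 = 0.4133, θ = 24.41°; offset = 16.1·tan 24.41° = 7.307 m.
Σ offsets = 14.384 m.

14 m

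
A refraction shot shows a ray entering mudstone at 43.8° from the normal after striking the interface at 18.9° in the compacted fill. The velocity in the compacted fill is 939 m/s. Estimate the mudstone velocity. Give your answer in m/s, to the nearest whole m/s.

2006 m/s

sin 18.9° = 0.3239; sin 43.8° = 0.6921.
V₂ = V₁·(sin θ₂/sin θ₁) = 939·(0.6921/0.3239) = 2006.44 m/s.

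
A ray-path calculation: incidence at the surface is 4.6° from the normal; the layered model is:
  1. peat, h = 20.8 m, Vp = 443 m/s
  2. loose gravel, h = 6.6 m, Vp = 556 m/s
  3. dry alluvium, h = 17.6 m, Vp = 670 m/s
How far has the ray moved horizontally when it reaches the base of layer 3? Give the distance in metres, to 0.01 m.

Apply Snell's law at each interface; in layer i the horizontal offset is hᵢ·tan θᵢ.
Layer 1: θ = 4.60°; offset = 20.8·tan 4.60° = 1.6735 m.
Layer 2: sin θ = 556·sin 4.6°/443 = 0.1007, θ = 5.78°; offset = 6.6·tan 5.78° = 0.6677 m.
Layer 3: sin θ = 670·sin 4.6°/443 = 0.1213, θ = 6.97°; offset = 17.6·tan 6.97° = 2.1507 m.
Σ offsets = 4.4919 m.

4.49 m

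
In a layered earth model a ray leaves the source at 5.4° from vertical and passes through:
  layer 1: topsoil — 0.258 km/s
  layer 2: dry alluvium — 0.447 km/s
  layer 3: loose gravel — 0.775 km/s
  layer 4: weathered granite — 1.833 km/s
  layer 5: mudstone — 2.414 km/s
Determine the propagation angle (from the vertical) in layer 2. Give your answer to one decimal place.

9.4°

Ray parameter p = sin 5.4° / 0.258 = 3.6476e-01 s/km.
sin θ_2 = p·V_2 = 3.6476e-01 × 0.447 = 0.1630.
θ_2 = arcsin 0.1630 = 9.38°.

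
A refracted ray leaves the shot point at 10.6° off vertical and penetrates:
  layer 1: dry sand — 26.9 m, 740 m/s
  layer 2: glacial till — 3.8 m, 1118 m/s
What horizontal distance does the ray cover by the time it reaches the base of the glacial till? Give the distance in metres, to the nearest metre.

Ray parameter p = sin 10.6° / 740 m/s = 2.4858e-04 s/m.
Layer 1: θ = 10.60°; offset = 26.9·tan 10.60° = 5.034 m.
Layer 2: sin θ = p·1118 = 0.2779 → θ = 16.14°; offset = 3.8·tan 16.14° = 1.099 m.
Total horizontal offset = 6.134 m.

6 m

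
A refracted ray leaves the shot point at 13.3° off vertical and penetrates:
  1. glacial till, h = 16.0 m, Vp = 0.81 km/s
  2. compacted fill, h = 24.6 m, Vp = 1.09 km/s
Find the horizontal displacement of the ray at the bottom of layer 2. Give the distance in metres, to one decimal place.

p = sin θ₁/V₁ = sin 13.3°/0.81 = 2.8401e-01 s/km is conserved through the stack.
Layer 1: θ = 13.30°; offset = 16.0·tan 13.30° = 3.782 m.
Layer 2: sin θ = p·1.09 = 0.3096 → θ = 18.03°; offset = 24.6·tan 18.03° = 8.009 m.
Summing the layer offsets gives 11.791 m.

11.8 m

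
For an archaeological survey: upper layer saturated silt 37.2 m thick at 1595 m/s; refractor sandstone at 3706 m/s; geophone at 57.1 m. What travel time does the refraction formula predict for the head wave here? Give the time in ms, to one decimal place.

θ_c = arcsin(V₁/V₂) = arcsin(1595/3706) = 25.49°, cos θ_c = 0.9026.
Intercept time tᵢ = 2h cos θ_c / V₁ = 2·37.2·0.9026/1595 = 0.04210 s.
t = x/V₂ + tᵢ = 57.1/3706 + 0.04210 = 0.05751 s.

57.5 ms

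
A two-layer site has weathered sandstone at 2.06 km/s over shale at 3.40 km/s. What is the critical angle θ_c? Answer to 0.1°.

Critical incidence: sin θ_c = V₁/V₂ = 2.06/3.40 = 0.6059.
θ_c = arcsin 0.6059 = 37.29°.

37.3°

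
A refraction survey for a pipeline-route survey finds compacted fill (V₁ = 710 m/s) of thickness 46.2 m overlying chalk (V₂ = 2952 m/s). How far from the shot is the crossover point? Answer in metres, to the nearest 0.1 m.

θ_c = arcsin(710/2952) = 13.92°, so cos θ_c = 0.9706 and tᵢ = 2h cos θ_c/V₁ = 0.1263 s.
At crossover x/V₁ = x/V₂ + tᵢ ⇒ x = tᵢ/(1/V₁ − 1/V₂) = 0.12632/(1.4085e-03 − 3.3875e-04) = 118.09 m.

118.1 m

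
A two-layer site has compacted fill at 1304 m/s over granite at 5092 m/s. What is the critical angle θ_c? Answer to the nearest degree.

15°

At critical incidence the refracted ray runs along the interface (θ₂ = 90°), so sin θ_c = V₁/V₂.
θ_c = arcsin(1304/5092) = arcsin 0.2561 = 14.84°.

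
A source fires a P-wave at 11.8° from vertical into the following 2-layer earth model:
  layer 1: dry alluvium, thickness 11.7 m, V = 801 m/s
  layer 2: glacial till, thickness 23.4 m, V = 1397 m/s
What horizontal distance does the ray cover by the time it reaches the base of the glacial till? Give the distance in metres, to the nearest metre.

11 m

Apply Snell's law at each interface; in layer i the horizontal offset is hᵢ·tan θᵢ.
Layer 1: θ = 11.80°; offset = 11.7·tan 11.80° = 2.444 m.
Layer 2: sin θ = 1397·sin 11.8°/801 = 0.3567, θ = 20.89°; offset = 23.4·tan 20.89° = 8.933 m.
Total horizontal offset = 11.377 m.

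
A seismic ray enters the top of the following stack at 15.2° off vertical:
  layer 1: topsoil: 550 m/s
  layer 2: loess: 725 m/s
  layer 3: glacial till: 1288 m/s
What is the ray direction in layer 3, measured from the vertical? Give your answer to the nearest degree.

Ray parameter p = sin 15.2° / 550 = 4.7671e-04 s/m.
sin θ_3 = p·V_3 = 4.7671e-04 × 1288 = 0.6140.
θ_3 = arcsin 0.6140 = 37.88°.

38°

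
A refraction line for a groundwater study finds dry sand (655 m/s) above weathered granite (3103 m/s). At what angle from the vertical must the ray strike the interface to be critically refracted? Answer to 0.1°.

12.2°

At critical incidence the refracted ray runs along the interface (θ₂ = 90°), so sin θ_c = V₁/V₂.
θ_c = arcsin(655/3103) = arcsin 0.2111 = 12.19°.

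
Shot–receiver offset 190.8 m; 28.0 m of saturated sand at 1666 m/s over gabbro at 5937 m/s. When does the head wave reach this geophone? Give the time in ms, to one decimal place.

64.4 ms

θ_c = arcsin(V₁/V₂) = arcsin(1666/5937) = 16.30°, cos θ_c = 0.9598.
Intercept time tᵢ = 2h cos θ_c / V₁ = 2·28.0·0.9598/1666 = 0.03226 s.
t = x/V₂ + tᵢ = 190.8/5937 + 0.03226 = 0.06440 s.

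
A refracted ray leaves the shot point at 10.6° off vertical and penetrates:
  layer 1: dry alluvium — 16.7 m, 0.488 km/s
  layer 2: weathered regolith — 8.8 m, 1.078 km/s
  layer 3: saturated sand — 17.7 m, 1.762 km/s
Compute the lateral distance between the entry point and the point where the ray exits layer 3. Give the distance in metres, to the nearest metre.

Ray parameter p = sin 10.6° / 0.488 km/s = 3.7695e-01 s/km.
Layer 1: θ = 10.60°; offset = 16.7·tan 10.60° = 3.125 m.
Layer 2: sin θ = p·1.078 = 0.4064 → θ = 23.98°; offset = 8.8·tan 23.98° = 3.914 m.
Layer 3: sin θ = p·1.762 = 0.6642 → θ = 41.62°; offset = 17.7·tan 41.62° = 15.726 m.
Σ offsets = 22.765 m.

23 m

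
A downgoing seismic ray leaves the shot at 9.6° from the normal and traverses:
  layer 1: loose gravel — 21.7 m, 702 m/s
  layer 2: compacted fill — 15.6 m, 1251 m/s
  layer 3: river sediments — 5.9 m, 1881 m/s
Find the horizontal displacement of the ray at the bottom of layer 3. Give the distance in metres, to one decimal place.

Apply Snell's law at each interface; in layer i the horizontal offset is hᵢ·tan θᵢ.
Layer 1: θ = 9.60°; offset = 21.7·tan 9.60° = 3.670 m.
Layer 2: sin θ = 1251·sin 9.6°/702 = 0.2972, θ = 17.29°; offset = 15.6·tan 17.29° = 4.856 m.
Layer 3: sin θ = 1881·sin 9.6°/702 = 0.4469, θ = 26.54°; offset = 5.9·tan 26.54° = 2.947 m.
Σ offsets = 11.473 m.

11.5 m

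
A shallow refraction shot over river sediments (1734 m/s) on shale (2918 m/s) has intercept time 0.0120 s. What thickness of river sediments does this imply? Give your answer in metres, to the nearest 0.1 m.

12.9 m

h = tᵢ·V₁·V₂ / (2·√(V₂²−V₁²)).
√(V₂²−V₁²) = √(2918² − 1734²) = 2346.9 m/s.
h = 0.012 s × 1734 × 2918 / (2 × 2346.9) = 12.94 m.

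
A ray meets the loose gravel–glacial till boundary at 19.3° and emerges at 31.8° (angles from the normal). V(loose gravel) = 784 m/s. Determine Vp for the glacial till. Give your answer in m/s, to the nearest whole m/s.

1250 m/s

sin 19.3° = 0.3305; sin 31.8° = 0.5270.
V₂ = V₁·(sin θ₂/sin θ₁) = 784·(0.5270/0.3305) = 1249.97 m/s.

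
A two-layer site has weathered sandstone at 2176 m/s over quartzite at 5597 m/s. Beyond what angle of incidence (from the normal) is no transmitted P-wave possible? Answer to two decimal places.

Critical incidence: sin θ_c = V₁/V₂ = 2176/5597 = 0.3888.
θ_c = arcsin 0.3888 = 22.88°.

22.88°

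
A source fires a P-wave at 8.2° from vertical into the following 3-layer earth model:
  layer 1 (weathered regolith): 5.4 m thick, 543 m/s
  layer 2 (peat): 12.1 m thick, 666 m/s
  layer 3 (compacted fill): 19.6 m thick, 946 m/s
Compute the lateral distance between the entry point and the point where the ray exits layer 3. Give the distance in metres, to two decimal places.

Apply Snell's law at each interface; in layer i the horizontal offset is hᵢ·tan θᵢ.
Layer 1: θ = 8.20°; offset = 5.4·tan 8.20° = 0.7782 m.
Layer 2: sin θ = 666·sin 8.2°/543 = 0.1749, θ = 10.08°; offset = 12.1·tan 10.08° = 2.1499 m.
Layer 3: sin θ = 946·sin 8.2°/543 = 0.2485, θ = 14.39°; offset = 19.6·tan 14.39° = 5.0280 m.
Summing the layer offsets gives 7.9560 m.

7.96 m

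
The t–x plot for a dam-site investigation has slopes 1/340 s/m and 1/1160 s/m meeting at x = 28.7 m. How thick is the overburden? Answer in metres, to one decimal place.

h = (x_cross/2)·√((V₂−V₁)/(V₂+V₁)).
(V₂−V₁)/(V₂+V₁) = (1160−340)/(1160+340) = 0.5467; √ = 0.7394.
h = (28.7/2)·0.7394 = 10.61 m.

10.6 m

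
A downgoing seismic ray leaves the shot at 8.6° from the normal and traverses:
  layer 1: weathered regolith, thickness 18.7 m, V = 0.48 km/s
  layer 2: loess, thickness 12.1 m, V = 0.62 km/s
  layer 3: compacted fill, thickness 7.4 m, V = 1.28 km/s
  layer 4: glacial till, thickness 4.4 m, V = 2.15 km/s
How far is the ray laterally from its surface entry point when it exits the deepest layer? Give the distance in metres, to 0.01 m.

12.40 m

p = sin θ₁/V₁ = sin 8.6°/0.48 = 3.1153e-01 s/km is conserved through the stack.
Layer 1: θ = 8.60°; offset = 18.7·tan 8.60° = 2.8281 m.
Layer 2: sin θ = p·0.62 = 0.1931 → θ = 11.14°; offset = 12.1·tan 11.14° = 2.3820 m.
Layer 3: sin θ = p·1.28 = 0.3988 → θ = 23.50°; offset = 7.4·tan 23.50° = 3.2177 m.
Layer 4: sin θ = p·2.15 = 0.6698 → θ = 42.05°; offset = 4.4·tan 42.05° = 3.9689 m.
Total horizontal offset = 12.3967 m.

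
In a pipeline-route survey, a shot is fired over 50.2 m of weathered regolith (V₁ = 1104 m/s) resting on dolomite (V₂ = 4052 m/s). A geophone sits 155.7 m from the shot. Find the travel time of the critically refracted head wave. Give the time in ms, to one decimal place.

t = x/V₂ + 2h·√(V₂²−V₁²)/(V₁V₂).
√(V₂²−V₁²) = √(4052²−1104²) = 3898.7 m/s; delay term = 2·50.2·3898.7/(1104·4052) = 0.08750 s.
t = 155.7/4052 + 0.08750 = 0.12593 s.

125.9 ms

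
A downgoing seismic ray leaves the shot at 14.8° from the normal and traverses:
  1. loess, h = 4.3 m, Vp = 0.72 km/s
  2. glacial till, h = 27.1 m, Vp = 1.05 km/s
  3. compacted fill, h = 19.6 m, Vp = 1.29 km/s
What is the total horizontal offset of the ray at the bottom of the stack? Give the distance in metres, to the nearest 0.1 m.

Apply Snell's law at each interface; in layer i the horizontal offset is hᵢ·tan θᵢ.
Layer 1: θ = 14.80°; offset = 4.3·tan 14.80° = 1.136 m.
Layer 2: sin θ = 1.05·sin 14.8°/0.72 = 0.3725, θ = 21.87°; offset = 27.1·tan 21.87° = 10.878 m.
Layer 3: sin θ = 1.29·sin 14.8°/0.72 = 0.4577, θ = 27.24°; offset = 19.6·tan 27.24° = 10.089 m.
Σ offsets = 22.104 m.

22.1 m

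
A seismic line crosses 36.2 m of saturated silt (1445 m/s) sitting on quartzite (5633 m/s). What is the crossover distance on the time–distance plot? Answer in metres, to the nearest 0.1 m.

94.1 m

x_cross = 2h·√((V₂+V₁)/(V₂−V₁)).
(V₂+V₁)/(V₂−V₁) = (5633+1445)/(5633−1445) = 1.6901; √ = 1.3000.
x_cross = 2·36.2·1.3000 = 94.12 m.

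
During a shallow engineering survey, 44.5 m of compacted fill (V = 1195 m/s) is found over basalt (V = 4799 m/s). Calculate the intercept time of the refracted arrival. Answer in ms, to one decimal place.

tᵢ = 2h·√(V₂²−V₁²)/(V₁V₂).
√(V₂²−V₁²) = √(4799²−1195²) = 4647.8 m/s.
tᵢ = 2·44.5·4647.8/(1195·4799) = 0.07213 s.

72.1 ms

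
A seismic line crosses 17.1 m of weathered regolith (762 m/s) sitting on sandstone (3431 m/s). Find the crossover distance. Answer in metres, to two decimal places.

42.87 m

x_cross = 2h·√((V₂+V₁)/(V₂−V₁)).
(V₂+V₁)/(V₂−V₁) = (3431+762)/(3431−762) = 1.5710; √ = 1.2534.
x_cross = 2·17.1·1.2534 = 42.87 m.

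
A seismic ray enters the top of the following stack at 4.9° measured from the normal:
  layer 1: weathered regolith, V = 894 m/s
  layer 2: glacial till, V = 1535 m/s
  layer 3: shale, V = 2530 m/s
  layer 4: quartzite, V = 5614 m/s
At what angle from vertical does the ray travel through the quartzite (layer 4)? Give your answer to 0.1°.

32.4°

Ray parameter p = sin 4.9° / 894 = 9.5545e-05 s/m.
sin θ_4 = p·V_4 = 9.5545e-05 × 5614 = 0.5364.
θ_4 = 32.44° from the vertical.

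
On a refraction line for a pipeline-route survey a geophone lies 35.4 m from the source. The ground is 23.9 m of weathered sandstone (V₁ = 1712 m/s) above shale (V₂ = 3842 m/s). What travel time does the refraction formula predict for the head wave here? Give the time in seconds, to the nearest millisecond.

0.034 s

t = x/V₂ + 2h·√(V₂²−V₁²)/(V₁V₂).
√(V₂²−V₁²) = √(3842²−1712²) = 3439.5 m/s; delay term = 2·23.9·3439.5/(1712·3842) = 0.02500 s.
t = 35.4/3842 + 0.02500 = 0.03421 s.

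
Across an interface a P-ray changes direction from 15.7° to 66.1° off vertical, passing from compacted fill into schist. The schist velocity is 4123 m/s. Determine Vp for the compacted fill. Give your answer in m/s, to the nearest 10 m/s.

sin 15.7° = 0.2706; sin 66.1° = 0.9143.
V₁ = V₂·(sin θ₁/sin θ₂) = 4123·(0.2706/0.9143) = 1220.32 m/s.

1220 m/s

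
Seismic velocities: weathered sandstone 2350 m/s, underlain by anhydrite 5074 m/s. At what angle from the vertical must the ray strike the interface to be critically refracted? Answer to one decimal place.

27.6°

At critical incidence the refracted ray runs along the interface (θ₂ = 90°), so sin θ_c = V₁/V₂.
θ_c = arcsin(2350/5074) = arcsin 0.4631 = 27.59°.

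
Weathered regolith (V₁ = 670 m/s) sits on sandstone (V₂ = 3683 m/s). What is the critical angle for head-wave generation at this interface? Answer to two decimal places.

10.48°

At critical incidence the refracted ray runs along the interface (θ₂ = 90°), so sin θ_c = V₁/V₂.
θ_c = arcsin(670/3683) = arcsin 0.1819 = 10.48°.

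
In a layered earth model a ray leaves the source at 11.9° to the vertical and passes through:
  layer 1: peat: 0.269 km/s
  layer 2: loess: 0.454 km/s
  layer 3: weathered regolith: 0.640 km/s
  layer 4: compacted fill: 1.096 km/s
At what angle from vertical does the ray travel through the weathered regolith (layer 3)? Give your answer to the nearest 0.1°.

Ray parameter p = sin 11.9° / 0.269 = 7.6656e-01 s/km.
sin θ_3 = p·V_3 = 7.6656e-01 × 0.640 = 0.4906.
θ_3 = arcsin 0.4906 = 29.38°.

29.4°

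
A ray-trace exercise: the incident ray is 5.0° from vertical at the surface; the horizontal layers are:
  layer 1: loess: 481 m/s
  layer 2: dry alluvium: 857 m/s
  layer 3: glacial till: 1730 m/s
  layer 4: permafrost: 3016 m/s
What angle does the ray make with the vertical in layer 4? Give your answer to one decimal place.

33.1°

Snell's law across each interface conserves sin θ / V, so sin θ_4 = V_4·sin θ₁/V₁.
sin θ_4 = 3016 × sin 5.0° / 481 = 0.5465.
θ_4 = arcsin 0.5465 = 33.13°.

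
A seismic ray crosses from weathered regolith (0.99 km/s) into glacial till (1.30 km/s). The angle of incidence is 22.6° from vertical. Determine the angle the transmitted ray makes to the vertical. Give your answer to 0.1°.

Snell's law: sin θ₂ = (V₂/V₁)·sin θ₁ = (1.30/0.99)·sin 22.6° = 0.5046.
θ₂ = sin⁻¹(0.5046) = 30.31° (from vertical).

30.3°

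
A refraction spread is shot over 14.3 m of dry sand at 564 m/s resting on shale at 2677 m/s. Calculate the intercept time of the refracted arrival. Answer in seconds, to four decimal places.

θ_c = arcsin(V₁/V₂) = arcsin(564/2677) = 12.16°; cos θ_c = 0.9776.
tᵢ = 2h·cos θ_c / V₁ = 2·14.3·0.9776 / 564 = 0.04957 s.

0.0496 s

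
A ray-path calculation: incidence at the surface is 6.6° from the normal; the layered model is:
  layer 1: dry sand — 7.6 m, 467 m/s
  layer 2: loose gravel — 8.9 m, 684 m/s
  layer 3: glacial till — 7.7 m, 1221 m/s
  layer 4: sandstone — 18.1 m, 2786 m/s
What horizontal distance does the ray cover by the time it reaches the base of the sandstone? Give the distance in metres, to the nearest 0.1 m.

21.9 m

Apply Snell's law at each interface; in layer i the horizontal offset is hᵢ·tan θᵢ.
Layer 1: θ = 6.60°; offset = 7.6·tan 6.60° = 0.879 m.
Layer 2: sin θ = 684·sin 6.6°/467 = 0.1683, θ = 9.69°; offset = 8.9·tan 9.69° = 1.520 m.
Layer 3: sin θ = 1221·sin 6.6°/467 = 0.3005, θ = 17.49°; offset = 7.7·tan 17.49° = 2.426 m.
Layer 4: sin θ = 2786·sin 6.6°/467 = 0.6857, θ = 43.29°; offset = 18.1·tan 43.29° = 17.050 m.
Summing the layer offsets gives 21.876 m.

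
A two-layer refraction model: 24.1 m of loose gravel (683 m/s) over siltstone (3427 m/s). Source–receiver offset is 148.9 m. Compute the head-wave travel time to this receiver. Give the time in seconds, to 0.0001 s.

θ_c = arcsin(V₁/V₂) = arcsin(683/3427) = 11.50°, cos θ_c = 0.9799.
Intercept time tᵢ = 2h cos θ_c / V₁ = 2·24.1·0.9799/683 = 0.06916 s.
t = x/V₂ + tᵢ = 148.9/3427 + 0.06916 = 0.11260 s.

0.1126 s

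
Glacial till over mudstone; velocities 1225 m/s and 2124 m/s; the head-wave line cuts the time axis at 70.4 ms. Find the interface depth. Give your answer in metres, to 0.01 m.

h = tᵢ·V₁·V₂ / (2·√(V₂²−V₁²)).
√(V₂²−V₁²) = √(2124² − 1225²) = 1735.2 m/s.
h = 0.0704 s × 1225 × 2124 / (2 × 1735.2) = 52.78 m.

52.78 m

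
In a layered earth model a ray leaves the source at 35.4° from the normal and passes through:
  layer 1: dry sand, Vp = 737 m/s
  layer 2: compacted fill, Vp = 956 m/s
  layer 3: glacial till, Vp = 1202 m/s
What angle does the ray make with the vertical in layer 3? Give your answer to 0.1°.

Snell's law across each interface conserves sin θ / V, so sin θ_3 = V_3·sin θ₁/V₁.
sin θ_3 = 1202 × sin 35.4° / 737 = 0.9448.
θ_3 = 70.87° from the vertical.

70.9°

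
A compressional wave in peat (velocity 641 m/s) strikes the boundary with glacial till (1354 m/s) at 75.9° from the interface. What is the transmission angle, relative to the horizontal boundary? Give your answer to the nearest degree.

59°

Angle from the normal: 90° − 75.9° = 14.1°.
Snell's law: sin θ₂ = (V₂/V₁)·sin θ₁ = (1354/641)·sin 14.1° = 0.5146.
θ₂ = arcsin 0.5146 = 30.97° from the normal.
From the interface: 90° − 30.97° = 59.03°.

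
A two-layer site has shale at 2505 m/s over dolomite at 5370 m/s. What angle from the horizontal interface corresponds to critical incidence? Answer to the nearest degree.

62°

Critical incidence: sin θ_c = V₁/V₂ = 2505/5370 = 0.4665.
θ_c = arcsin 0.4665 = 27.81°.
Measured from the interface: 90° − 27.81° = 62.19°.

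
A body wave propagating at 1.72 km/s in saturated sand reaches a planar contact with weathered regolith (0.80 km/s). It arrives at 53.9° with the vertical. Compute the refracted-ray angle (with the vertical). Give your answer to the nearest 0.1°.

sin θ₁/V₁ = sin θ₂/V₂ ⇒ sin θ₂ = 0.80·sin 53.9°/1.72 = 0.80·0.8080/1.72 = 0.3758.
θ₂ = arcsin 0.3758 = 22.07° from the normal.

22.1°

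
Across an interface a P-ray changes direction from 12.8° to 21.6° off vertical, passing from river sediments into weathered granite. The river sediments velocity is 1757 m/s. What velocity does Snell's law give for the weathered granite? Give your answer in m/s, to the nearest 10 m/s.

Snell's law: sin 12.8°/V₁ = sin 21.6°/V₂.
V₂ = V₁·sin 21.6°/sin 12.8° = 1757 × 1.6616 = 2919.43 m/s.

2920 m/s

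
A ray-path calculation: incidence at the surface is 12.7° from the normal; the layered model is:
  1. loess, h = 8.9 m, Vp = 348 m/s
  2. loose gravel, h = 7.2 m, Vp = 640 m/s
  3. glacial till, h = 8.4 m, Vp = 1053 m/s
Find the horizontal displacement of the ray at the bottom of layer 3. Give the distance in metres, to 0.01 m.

Apply Snell's law at each interface; in layer i the horizontal offset is hᵢ·tan θᵢ.
Layer 1: θ = 12.70°; offset = 8.9·tan 12.70° = 2.0057 m.
Layer 2: sin θ = 640·sin 12.7°/348 = 0.4043, θ = 23.85°; offset = 7.2·tan 23.85° = 3.1828 m.
Layer 3: sin θ = 1053·sin 12.7°/348 = 0.6652, θ = 41.70°; offset = 8.4·tan 41.70° = 7.4840 m.
Summing the layer offsets gives 12.6725 m.

12.67 m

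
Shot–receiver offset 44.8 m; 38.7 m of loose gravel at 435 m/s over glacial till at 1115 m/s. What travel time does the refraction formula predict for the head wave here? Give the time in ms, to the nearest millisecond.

204 ms

θ_c = arcsin(V₁/V₂) = arcsin(435/1115) = 22.96°, cos θ_c = 0.9208.
Intercept time tᵢ = 2h cos θ_c / V₁ = 2·38.7·0.9208/435 = 0.16383 s.
t = x/V₂ + tᵢ = 44.8/1115 + 0.16383 = 0.20401 s.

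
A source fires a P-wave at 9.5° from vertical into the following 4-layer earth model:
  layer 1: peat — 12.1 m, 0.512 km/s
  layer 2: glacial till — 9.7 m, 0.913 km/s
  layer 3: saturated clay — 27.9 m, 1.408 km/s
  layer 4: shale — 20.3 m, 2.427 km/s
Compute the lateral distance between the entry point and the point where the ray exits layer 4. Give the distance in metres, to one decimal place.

44.7 m

Apply Snell's law at each interface; in layer i the horizontal offset is hᵢ·tan θᵢ.
Layer 1: θ = 9.50°; offset = 12.1·tan 9.50° = 2.025 m.
Layer 2: sin θ = 0.913·sin 9.5°/0.512 = 0.2943, θ = 17.12°; offset = 9.7·tan 17.12° = 2.987 m.
Layer 3: sin θ = 1.408·sin 9.5°/0.512 = 0.4539, θ = 26.99°; offset = 27.9·tan 26.99° = 14.211 m.
Layer 4: sin θ = 2.427·sin 9.5°/0.512 = 0.7824, θ = 51.48°; offset = 20.3·tan 51.48° = 25.500 m.
Total horizontal offset = 44.724 m.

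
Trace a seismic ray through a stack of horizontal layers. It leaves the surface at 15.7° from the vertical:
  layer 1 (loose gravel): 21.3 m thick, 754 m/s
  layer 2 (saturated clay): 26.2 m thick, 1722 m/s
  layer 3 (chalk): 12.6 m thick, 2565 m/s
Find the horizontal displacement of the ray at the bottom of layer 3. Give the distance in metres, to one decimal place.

Apply Snell's law at each interface; in layer i the horizontal offset is hᵢ·tan θᵢ.
Layer 1: θ = 15.70°; offset = 21.3·tan 15.70° = 5.987 m.
Layer 2: sin θ = 1722·sin 15.7°/754 = 0.6180, θ = 38.17°; offset = 26.2·tan 38.17° = 20.595 m.
Layer 3: sin θ = 2565·sin 15.7°/754 = 0.9205, θ = 67.01°; offset = 12.6·tan 67.01° = 29.692 m.
Total horizontal offset = 56.275 m.

56.3 m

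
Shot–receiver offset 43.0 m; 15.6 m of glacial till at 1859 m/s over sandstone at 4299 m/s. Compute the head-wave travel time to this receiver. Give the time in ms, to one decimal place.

θ_c = arcsin(V₁/V₂) = arcsin(1859/4299) = 25.62°, cos θ_c = 0.9017.
Intercept time tᵢ = 2h cos θ_c / V₁ = 2·15.6·0.9017/1859 = 0.01513 s.
t = x/V₂ + tᵢ = 43.0/4299 + 0.01513 = 0.02514 s.

25.1 ms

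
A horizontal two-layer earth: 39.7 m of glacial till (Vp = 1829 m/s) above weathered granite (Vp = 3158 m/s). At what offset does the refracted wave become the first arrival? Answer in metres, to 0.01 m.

153.81 m

θ_c = arcsin(1829/3158) = 35.39°, so cos θ_c = 0.8152 and tᵢ = 2h cos θ_c/V₁ = 0.0354 s.
At crossover x/V₁ = x/V₂ + tᵢ ⇒ x = tᵢ/(1/V₁ − 1/V₂) = 0.03539/(5.4675e-04 − 3.1666e-04) = 153.81 m.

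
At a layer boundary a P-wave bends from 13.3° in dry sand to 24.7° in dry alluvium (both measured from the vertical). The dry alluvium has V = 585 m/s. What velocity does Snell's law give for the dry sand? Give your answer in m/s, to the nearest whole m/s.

sin 13.3° = 0.2300; sin 24.7° = 0.4179.
V₁ = V₂·(sin θ₁/sin θ₂) = 585·(0.2300/0.4179) = 322.06 m/s.

322 m/s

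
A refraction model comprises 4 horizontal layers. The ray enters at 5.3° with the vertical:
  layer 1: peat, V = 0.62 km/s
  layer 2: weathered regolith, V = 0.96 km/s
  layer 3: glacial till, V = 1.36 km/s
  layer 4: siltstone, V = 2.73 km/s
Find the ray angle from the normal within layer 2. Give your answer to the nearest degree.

8°

Snell's law across each interface conserves sin θ / V, so sin θ_2 = V_2·sin θ₁/V₁.
sin θ_2 = 0.96 × sin 5.3° / 0.62 = 0.1430.
θ_2 = 8.22° from the vertical.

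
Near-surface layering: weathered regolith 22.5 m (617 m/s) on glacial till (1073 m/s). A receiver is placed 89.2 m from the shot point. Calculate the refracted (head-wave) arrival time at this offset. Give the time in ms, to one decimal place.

142.8 ms

t = x/V₂ + 2h·√(V₂²−V₁²)/(V₁V₂).
√(V₂²−V₁²) = √(1073²−617²) = 877.9 m/s; delay term = 2·22.5·877.9/(617·1073) = 0.05967 s.
t = 89.2/1073 + 0.05967 = 0.14280 s.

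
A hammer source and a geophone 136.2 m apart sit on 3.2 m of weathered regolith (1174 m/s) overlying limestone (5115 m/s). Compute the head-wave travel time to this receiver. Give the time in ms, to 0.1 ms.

31.9 ms

θ_c = arcsin(V₁/V₂) = arcsin(1174/5115) = 13.27°, cos θ_c = 0.9733.
Intercept time tᵢ = 2h cos θ_c / V₁ = 2·3.2·0.9733/1174 = 0.00531 s.
t = x/V₂ + tᵢ = 136.2/5115 + 0.00531 = 0.03193 s.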